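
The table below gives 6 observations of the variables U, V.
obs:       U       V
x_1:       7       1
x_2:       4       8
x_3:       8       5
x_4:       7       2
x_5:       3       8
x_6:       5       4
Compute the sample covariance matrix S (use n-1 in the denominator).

Step 1 — column means:
  mean(U) = (7 + 4 + 8 + 7 + 3 + 5) / 6 = 34/6 = 5.6667
  mean(V) = (1 + 8 + 5 + 2 + 8 + 4) / 6 = 28/6 = 4.6667

Step 2 — sample covariance S[i,j] = (1/(n-1)) · Σ_k (x_{k,i} - mean_i) · (x_{k,j} - mean_j), with n-1 = 5.
  S[U,U] = ((1.3333)·(1.3333) + (-1.6667)·(-1.6667) + (2.3333)·(2.3333) + (1.3333)·(1.3333) + (-2.6667)·(-2.6667) + (-0.6667)·(-0.6667)) / 5 = 19.3333/5 = 3.8667
  S[U,V] = ((1.3333)·(-3.6667) + (-1.6667)·(3.3333) + (2.3333)·(0.3333) + (1.3333)·(-2.6667) + (-2.6667)·(3.3333) + (-0.6667)·(-0.6667)) / 5 = -21.6667/5 = -4.3333
  S[V,V] = ((-3.6667)·(-3.6667) + (3.3333)·(3.3333) + (0.3333)·(0.3333) + (-2.6667)·(-2.6667) + (3.3333)·(3.3333) + (-0.6667)·(-0.6667)) / 5 = 43.3333/5 = 8.6667

S is symmetric (S[j,i] = S[i,j]). Assembling:

S = [[3.8667, -4.3333],
 [-4.3333, 8.6667]]


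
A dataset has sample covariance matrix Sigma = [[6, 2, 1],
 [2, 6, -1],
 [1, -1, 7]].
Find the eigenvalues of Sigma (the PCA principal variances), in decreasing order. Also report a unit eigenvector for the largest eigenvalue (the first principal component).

Step 1 — characteristic polynomial p(λ) = det(λI - Sigma) = λ³ - tr·λ² + c_1·λ - det, where tr = trace, c_1 = sum of the principal 2×2 minors, det = det(Sigma):
  tr = 6 + 6 + 7 = 19,
  c_1 = (6·6 - (2)²) + (6·7 - (1)²) + (6·7 - (-1)²) = 32 + 41 + 41 = 114,
  det = 6·(6·7 - (-1)²) - (2)·((2)·7 - (-1)·(1)) + (1)·((2)·(-1) - 6·(1)) = 6·(41) - (2)·(15) + (1)·(-8) = 208.
  So p(λ) = λ³ - 19λ² + 114λ - 208.
Step 2 — look for an integer root (rational root theorem: any rational root is an integer divisor of 208). Testing λ = 8:
  p(8) = 512 - 1216 + 912 - 208 = 0  ✓
  Dividing out (λ - 8): p(λ) = (λ - 8)(λ² - 11λ + 26).
Step 3 — remaining eigenvalues from the quadratic λ² - 11λ + 26 = 0:
  Δ = 11² - 4·26 = 121 - 104 = 17,  λ = (11 ± √17)/2 = (11 ± 4.1231)/2 ≈ 7.5616 or 3.4384.
  Sorted: λ_1 = 8,  λ_2 = 7.5616,  λ_3 = 3.4384  (check: sum = 19 = tr ✓).

Step 4 — unit eigenvector for λ_1 = 8: v spans the null space of (Sigma - λ_1 I), whose rows are
  r_1 = (-2, 2, 1),  r_2 = (2, -2, -1),  r_3 = (1, -1, -1).
  v is orthogonal to every row, so take v ∝ r_1 × r_3 = ((2)·(-1) - (1)·(-1), (1)·(1) - (-2)·(-1), (-2)·(-1) - (2)·(1)) = (-1, -1, 0).
  Rescale (multiply by -1 so the first nonzero entry is positive): u = (1, 1, 0).
  ||u|| = √((1)² + (1)² + (0)²) = √(2) ≈ 1.4142,  v_1 = u/||u|| ≈ (0.7071, 0.7071, 0) (||v_1|| = 1).

λ_1 = 8,  λ_2 = 7.5616,  λ_3 = 3.4384;  v_1 ≈ (0.7071, 0.7071, 0)


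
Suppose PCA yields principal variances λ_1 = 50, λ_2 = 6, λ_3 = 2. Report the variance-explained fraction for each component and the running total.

Step 1 — total variance = trace(Sigma) = Σ λ_i = 50 + 6 + 2 = 58.

Step 2 — fraction explained by component i = λ_i / Σ λ:
  PC1: 50/58 = 0.8621
  PC2: 6/58 = 0.1034
  PC3: 2/58 = 0.0345

Step 3 — cumulative fraction after k components = (λ_1 + ... + λ_k) / Σ λ:
  k = 1: 50/58 = 0.8621
  k = 2: (50 + 6)/58 = 56/58 = 0.9655
  k = 3: (50 + 6 + 2)/58 = 58/58 = 1

Summary (fraction, with percent):

explained: PC1 0.8621 (86.21%), PC2 0.1034 (10.34%), PC3 0.0345 (3.45%);  cumulative: 0.8621, 0.9655, 1


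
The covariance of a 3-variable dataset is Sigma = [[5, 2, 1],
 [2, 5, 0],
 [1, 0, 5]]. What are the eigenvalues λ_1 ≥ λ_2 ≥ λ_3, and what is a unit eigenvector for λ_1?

Step 1 — characteristic polynomial p(λ) = det(λI - Sigma) = λ³ - tr·λ² + c_1·λ - det, where tr = trace, c_1 = sum of the principal 2×2 minors, det = det(Sigma):
  tr = 5 + 5 + 5 = 15,
  c_1 = (5·5 - (2)²) + (5·5 - (1)²) + (5·5 - (0)²) = 21 + 24 + 25 = 70,
  det = 5·(5·5 - (0)²) - (2)·((2)·5 - (0)·(1)) + (1)·((2)·(0) - 5·(1)) = 5·(25) - (2)·(10) + (1)·(-5) = 100.
  So p(λ) = λ³ - 15λ² + 70λ - 100.
Step 2 — look for an integer root (rational root theorem: any rational root is an integer divisor of 100). Testing λ = 5:
  p(5) = 125 - 375 + 350 - 100 = 0  ✓
  Dividing out (λ - 5): p(λ) = (λ - 5)(λ² - 10λ + 20).
Step 3 — remaining eigenvalues from the quadratic λ² - 10λ + 20 = 0:
  Δ = 10² - 4·20 = 100 - 80 = 20,  λ = (10 ± √20)/2 = (10 ± 4.4721)/2 ≈ 7.2361 or 2.7639.
  Sorted: λ_1 = 7.2361,  λ_2 = 5,  λ_3 = 2.7639  (check: sum = 15 = tr ✓).

Step 4 — unit eigenvector for λ_1 ≈ 7.2361: v spans the null space of (Sigma - λ_1 I), whose rows are
  r_1 = (-2.2361, 2, 1),  r_2 = (2, -2.2361, 0),  r_3 = (1, 0, -2.2361).
  v is orthogonal to every row, so take v ∝ r_1 × r_2 = ((2)·(0) - (1)·(-2.2361), (1)·(2) - (-2.2361)·(0), (-2.2361)·(-2.2361) - (2)·(2)) ≈ (2.2361, 2, 1).
  Let u = (2.2361, 2, 1).
  ||u|| = √((2.2361)² + (2)² + (1)²) = √(10) ≈ 3.1623,  v_1 = u/||u|| ≈ (0.7071, 0.6325, 0.3162) (||v_1|| = 1).

λ_1 = 7.2361,  λ_2 = 5,  λ_3 = 2.7639;  v_1 ≈ (0.7071, 0.6325, 0.3162)


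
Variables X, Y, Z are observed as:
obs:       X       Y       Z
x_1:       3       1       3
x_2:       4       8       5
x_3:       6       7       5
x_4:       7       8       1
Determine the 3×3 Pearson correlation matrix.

Step 1 — column means:
  mean(X) = (3 + 4 + 6 + 7) / 4 = 20/4 = 5
  mean(Y) = (1 + 8 + 7 + 8) / 4 = 24/4 = 6
  mean(Z) = (3 + 5 + 5 + 1) / 4 = 14/4 = 3.5

Step 2 — sample variances and covariances s[i,j] = (1/(n-1)) · Σ_k (x_{k,i} - mean_i) · (x_{k,j} - mean_j), with n-1 = 3:
  s[X,X] = ((-2)·(-2) + (-1)·(-1) + (1)·(1) + (2)·(2)) / 3 = 10/3 = 3.3333
  s[X,Y] = ((-2)·(-5) + (-1)·(2) + (1)·(1) + (2)·(2)) / 3 = 13/3 = 4.3333
  s[X,Z] = ((-2)·(-0.5) + (-1)·(1.5) + (1)·(1.5) + (2)·(-2.5)) / 3 = -4/3 = -1.3333
  s[Y,Y] = ((-5)·(-5) + (2)·(2) + (1)·(1) + (2)·(2)) / 3 = 34/3 = 11.3333
  s[Y,Z] = ((-5)·(-0.5) + (2)·(1.5) + (1)·(1.5) + (2)·(-2.5)) / 3 = 2/3 = 0.6667
  s[Z,Z] = ((-0.5)·(-0.5) + (1.5)·(1.5) + (1.5)·(1.5) + (-2.5)·(-2.5)) / 3 = 11/3 = 3.6667
  Sample standard deviations s_i = √(s[i,i]):
  s(X) = √(3.3333) = 1.8257
  s(Y) = √(11.3333) = 3.3665
  s(Z) = √(3.6667) = 1.9149

Step 3 — r_{ij} = s_{ij} / (s_i · s_j):
  r[X,X] = 1 (diagonal).
  r[X,Y] = 4.3333 / (1.8257 · 3.3665) = 4.3333 / 6.1464 = 0.705
  r[X,Z] = -1.3333 / (1.8257 · 1.9149) = -1.3333 / 3.496 = -0.3814
  r[Y,Y] = 1 (diagonal).
  r[Y,Z] = 0.6667 / (3.3665 · 1.9149) = 0.6667 / 6.4464 = 0.1034
  r[Z,Z] = 1 (diagonal).

R is symmetric with unit diagonal. Assembling:

R = [[1, 0.705, -0.3814],
 [0.705, 1, 0.1034],
 [-0.3814, 0.1034, 1]]


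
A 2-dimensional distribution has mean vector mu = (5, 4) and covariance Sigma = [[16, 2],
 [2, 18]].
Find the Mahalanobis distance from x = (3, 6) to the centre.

Step 1 — centre the observation: (x - mu) = (-2, 2).

Step 2 — invert Sigma. det(Sigma) = 16·18 - (2)² = 284.
  Sigma^{-1} = (1/det) · [[d, -b], [-b, a]] = [[0.0634, -0.007],
 [-0.007, 0.0563]].

Step 3 — form the quadratic (x - mu)^T · Sigma^{-1} · (x - mu):
  Sigma^{-1} · (x - mu) = (-0.1408, 0.1268).
  (x - mu)^T · [Sigma^{-1} · (x - mu)] = (-2)·(-0.1408) + (2)·(0.1268) = 0.5352.

Step 4 — take square root: d = √(0.5352) ≈ 0.7316.

d(x, mu) = √(0.5352) ≈ 0.7316


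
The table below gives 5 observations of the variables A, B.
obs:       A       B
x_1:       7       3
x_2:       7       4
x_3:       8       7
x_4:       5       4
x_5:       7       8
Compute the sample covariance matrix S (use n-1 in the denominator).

Step 1 — column means:
  mean(A) = (7 + 7 + 8 + 5 + 7) / 5 = 34/5 = 6.8
  mean(B) = (3 + 4 + 7 + 4 + 8) / 5 = 26/5 = 5.2

Step 2 — sample covariance S[i,j] = (1/(n-1)) · Σ_k (x_{k,i} - mean_i) · (x_{k,j} - mean_j), with n-1 = 4.
  S[A,A] = ((0.2)·(0.2) + (0.2)·(0.2) + (1.2)·(1.2) + (-1.8)·(-1.8) + (0.2)·(0.2)) / 4 = 4.8/4 = 1.2
  S[A,B] = ((0.2)·(-2.2) + (0.2)·(-1.2) + (1.2)·(1.8) + (-1.8)·(-1.2) + (0.2)·(2.8)) / 4 = 4.2/4 = 1.05
  S[B,B] = ((-2.2)·(-2.2) + (-1.2)·(-1.2) + (1.8)·(1.8) + (-1.2)·(-1.2) + (2.8)·(2.8)) / 4 = 18.8/4 = 4.7

S is symmetric (S[j,i] = S[i,j]). Assembling:

S = [[1.2, 1.05],
 [1.05, 4.7]]


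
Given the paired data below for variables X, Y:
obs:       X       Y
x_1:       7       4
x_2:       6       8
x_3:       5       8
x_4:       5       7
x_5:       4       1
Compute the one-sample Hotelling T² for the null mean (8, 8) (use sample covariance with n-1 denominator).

Step 1 — sample mean vector:
  mean(X) = (7 + 6 + 5 + 5 + 4) / 5 = 27/5 = 5.4
  mean(Y) = (4 + 8 + 8 + 7 + 1) / 5 = 28/5 = 5.6
  x̄ = (5.4, 5.6),  deviation x̄ - mu_0 = (5.4, 5.6) - (8, 8) = (-2.6, -2.4).

Step 2 — sample covariance matrix, S[i,j] = (1/(n-1)) · Σ_k (x_{k,i} - mean_i) · (x_{k,j} - mean_j), divisor n-1 = 4:
  S[X,X] = ((1.6)·(1.6) + (0.6)·(0.6) + (-0.4)·(-0.4) + (-0.4)·(-0.4) + (-1.4)·(-1.4)) / 4 = 5.2/4 = 1.3
  S[X,Y] = ((1.6)·(-1.6) + (0.6)·(2.4) + (-0.4)·(2.4) + (-0.4)·(1.4) + (-1.4)·(-4.6)) / 4 = 3.8/4 = 0.95
  S[Y,Y] = ((-1.6)·(-1.6) + (2.4)·(2.4) + (2.4)·(2.4) + (1.4)·(1.4) + (-4.6)·(-4.6)) / 4 = 37.2/4 = 9.3
  S = [[1.3, 0.95],
 [0.95, 9.3]].

Step 3 — invert S. det(S) = 1.3·9.3 - (0.95)² = 11.1875.
  S^{-1} = (1/det) · [[d, -b], [-b, a]] = [[0.8313, -0.0849],
 [-0.0849, 0.1162]].

Step 4 — quadratic form (x̄ - mu_0)^T · S^{-1} · (x̄ - mu_0):
  S^{-1} · (x̄ - mu_0) = (-1.9575, -0.0581),
  (x̄ - mu_0)^T · [...] = (-2.6)·(-1.9575) + (-2.4)·(-0.0581) = 5.2291.

Step 5 — scale by n: T² = 5 · 5.2291 = 26.1453.

T² ≈ 26.1453


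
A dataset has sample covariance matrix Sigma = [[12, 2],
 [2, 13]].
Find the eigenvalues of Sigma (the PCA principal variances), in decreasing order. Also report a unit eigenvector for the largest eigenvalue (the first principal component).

Step 1 — characteristic polynomial of 2×2 Sigma:
  det(Sigma - λI) = λ² - trace · λ + det = 0.
  trace = 12 + 13 = 25, det = 12·13 - (2)² = 152.
Step 2 — discriminant:
  Δ = trace² - 4·det = 625 - 608 = 17.
Step 3 — eigenvalues:
  λ = (trace ± √Δ)/2 = (25 ± 4.1231)/2,
  λ_1 = 14.5616,  λ_2 = 10.4384.

Step 4 — unit eigenvector for λ_1: solve (Sigma - λ_1 I)v = 0. First row:
  (12 - 14.5616)·v_x + (2)·v_y = 0, i.e. (-2.5616)·v_x + (2)·v_y = 0,
  so v ∝ (b, λ_1 - a) = (2, 2.5616) = u.
  ||u|| = √((2)² + (2.5616)²) = √(10.5616) ≈ 3.2499,
  v_1 = u/||u|| ≈ (0.6154, 0.7882) (||v_1|| = 1).

λ_1 = 14.5616,  λ_2 = 10.4384;  v_1 ≈ (0.6154, 0.7882)


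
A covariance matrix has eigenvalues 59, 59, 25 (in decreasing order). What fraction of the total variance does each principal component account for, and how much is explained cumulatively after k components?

Step 1 — total variance = trace(Sigma) = Σ λ_i = 59 + 59 + 25 = 143.

Step 2 — fraction explained by component i = λ_i / Σ λ:
  PC1: 59/143 = 0.4126
  PC2: 59/143 = 0.4126
  PC3: 25/143 = 0.1748

Step 3 — cumulative fraction after k components = (λ_1 + ... + λ_k) / Σ λ:
  k = 1: 59/143 = 0.4126
  k = 2: (59 + 59)/143 = 118/143 = 0.8252
  k = 3: (59 + 59 + 25)/143 = 143/143 = 1

Summary (fraction, with percent):

explained: PC1 0.4126 (41.26%), PC2 0.4126 (41.26%), PC3 0.1748 (17.48%);  cumulative: 0.4126, 0.8252, 1


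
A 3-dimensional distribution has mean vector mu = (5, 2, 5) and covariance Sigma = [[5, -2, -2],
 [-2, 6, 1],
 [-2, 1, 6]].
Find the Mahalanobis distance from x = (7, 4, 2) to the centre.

Step 1 — centre the observation: (x - mu) = (2, 2, -3).

Step 2 — invert Sigma (cofactor / det for 3×3, or solve directly):
  Sigma^{-1} = [[0.2593, 0.0741, 0.0741],
 [0.0741, 0.1926, -0.0074],
 [0.0741, -0.0074, 0.1926]].

Step 3 — form the quadratic (x - mu)^T · Sigma^{-1} · (x - mu):
  Sigma^{-1} · (x - mu) = (0.4444, 0.5556, -0.4444).
  (x - mu)^T · [Sigma^{-1} · (x - mu)] = (2)·(0.4444) + (2)·(0.5556) + (-3)·(-0.4444) = 3.3333.

Step 4 — take square root: d = √(3.3333) ≈ 1.8257.

d(x, mu) = √(3.3333) ≈ 1.8257


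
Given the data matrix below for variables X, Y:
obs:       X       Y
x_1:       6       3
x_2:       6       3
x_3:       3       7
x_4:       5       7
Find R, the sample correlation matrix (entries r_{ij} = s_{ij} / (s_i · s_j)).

Step 1 — column means:
  mean(X) = (6 + 6 + 3 + 5) / 4 = 20/4 = 5
  mean(Y) = (3 + 3 + 7 + 7) / 4 = 20/4 = 5

Step 2 — sample variances and covariances s[i,j] = (1/(n-1)) · Σ_k (x_{k,i} - mean_i) · (x_{k,j} - mean_j), with n-1 = 3:
  s[X,X] = ((1)·(1) + (1)·(1) + (-2)·(-2) + (0)·(0)) / 3 = 6/3 = 2
  s[X,Y] = ((1)·(-2) + (1)·(-2) + (-2)·(2) + (0)·(2)) / 3 = -8/3 = -2.6667
  s[Y,Y] = ((-2)·(-2) + (-2)·(-2) + (2)·(2) + (2)·(2)) / 3 = 16/3 = 5.3333
  Sample standard deviations s_i = √(s[i,i]):
  s(X) = √(2) = 1.4142
  s(Y) = √(5.3333) = 2.3094

Step 3 — r_{ij} = s_{ij} / (s_i · s_j):
  r[X,X] = 1 (diagonal).
  r[X,Y] = -2.6667 / (1.4142 · 2.3094) = -2.6667 / 3.266 = -0.8165
  r[Y,Y] = 1 (diagonal).

R is symmetric with unit diagonal. Assembling:

R = [[1, -0.8165],
 [-0.8165, 1]]


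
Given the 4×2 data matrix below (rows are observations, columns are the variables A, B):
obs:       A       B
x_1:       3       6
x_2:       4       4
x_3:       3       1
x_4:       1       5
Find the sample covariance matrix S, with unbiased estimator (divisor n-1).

Step 1 — column means:
  mean(A) = (3 + 4 + 3 + 1) / 4 = 11/4 = 2.75
  mean(B) = (6 + 4 + 1 + 5) / 4 = 16/4 = 4

Step 2 — sample covariance S[i,j] = (1/(n-1)) · Σ_k (x_{k,i} - mean_i) · (x_{k,j} - mean_j), with n-1 = 3.
  S[A,A] = ((0.25)·(0.25) + (1.25)·(1.25) + (0.25)·(0.25) + (-1.75)·(-1.75)) / 3 = 4.75/3 = 1.5833
  S[A,B] = ((0.25)·(2) + (1.25)·(0) + (0.25)·(-3) + (-1.75)·(1)) / 3 = -2/3 = -0.6667
  S[B,B] = ((2)·(2) + (0)·(0) + (-3)·(-3) + (1)·(1)) / 3 = 14/3 = 4.6667

S is symmetric (S[j,i] = S[i,j]). Assembling:

S = [[1.5833, -0.6667],
 [-0.6667, 4.6667]]


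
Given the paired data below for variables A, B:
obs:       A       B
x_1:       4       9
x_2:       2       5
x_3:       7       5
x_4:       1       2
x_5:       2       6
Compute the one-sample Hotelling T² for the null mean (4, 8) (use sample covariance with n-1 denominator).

Step 1 — sample mean vector:
  mean(A) = (4 + 2 + 7 + 1 + 2) / 5 = 16/5 = 3.2
  mean(B) = (9 + 5 + 5 + 2 + 6) / 5 = 27/5 = 5.4
  x̄ = (3.2, 5.4),  deviation x̄ - mu_0 = (3.2, 5.4) - (4, 8) = (-0.8, -2.6).

Step 2 — sample covariance matrix, S[i,j] = (1/(n-1)) · Σ_k (x_{k,i} - mean_i) · (x_{k,j} - mean_j), divisor n-1 = 4:
  S[A,A] = ((0.8)·(0.8) + (-1.2)·(-1.2) + (3.8)·(3.8) + (-2.2)·(-2.2) + (-1.2)·(-1.2)) / 4 = 22.8/4 = 5.7
  S[A,B] = ((0.8)·(3.6) + (-1.2)·(-0.4) + (3.8)·(-0.4) + (-2.2)·(-3.4) + (-1.2)·(0.6)) / 4 = 8.6/4 = 2.15
  S[B,B] = ((3.6)·(3.6) + (-0.4)·(-0.4) + (-0.4)·(-0.4) + (-3.4)·(-3.4) + (0.6)·(0.6)) / 4 = 25.2/4 = 6.3
  S = [[5.7, 2.15],
 [2.15, 6.3]].

Step 3 — invert S. det(S) = 5.7·6.3 - (2.15)² = 31.2875.
  S^{-1} = (1/det) · [[d, -b], [-b, a]] = [[0.2014, -0.0687],
 [-0.0687, 0.1822]].

Step 4 — quadratic form (x̄ - mu_0)^T · S^{-1} · (x̄ - mu_0):
  S^{-1} · (x̄ - mu_0) = (0.0176, -0.4187),
  (x̄ - mu_0)^T · [...] = (-0.8)·(0.0176) + (-2.6)·(-0.4187) = 1.0746.

Step 5 — scale by n: T² = 5 · 1.0746 = 5.3728.

T² ≈ 5.3728


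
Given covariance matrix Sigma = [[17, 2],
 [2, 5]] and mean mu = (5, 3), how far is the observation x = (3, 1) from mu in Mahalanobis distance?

Step 1 — centre the observation: (x - mu) = (-2, -2).

Step 2 — invert Sigma. det(Sigma) = 17·5 - (2)² = 81.
  Sigma^{-1} = (1/det) · [[d, -b], [-b, a]] = [[0.0617, -0.0247],
 [-0.0247, 0.2099]].

Step 3 — form the quadratic (x - mu)^T · Sigma^{-1} · (x - mu):
  Sigma^{-1} · (x - mu) = (-0.0741, -0.3704).
  (x - mu)^T · [Sigma^{-1} · (x - mu)] = (-2)·(-0.0741) + (-2)·(-0.3704) = 0.8889.

Step 4 — take square root: d = √(0.8889) ≈ 0.9428.

d(x, mu) = √(0.8889) ≈ 0.9428


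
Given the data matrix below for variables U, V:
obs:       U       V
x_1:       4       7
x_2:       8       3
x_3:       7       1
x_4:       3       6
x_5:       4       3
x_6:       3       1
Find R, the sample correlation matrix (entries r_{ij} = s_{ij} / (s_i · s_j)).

Step 1 — column means:
  mean(U) = (4 + 8 + 7 + 3 + 4 + 3) / 6 = 29/6 = 4.8333
  mean(V) = (7 + 3 + 1 + 6 + 3 + 1) / 6 = 21/6 = 3.5

Step 2 — sample variances and covariances s[i,j] = (1/(n-1)) · Σ_k (x_{k,i} - mean_i) · (x_{k,j} - mean_j), with n-1 = 5:
  s[U,U] = ((-0.8333)·(-0.8333) + (3.1667)·(3.1667) + (2.1667)·(2.1667) + (-1.8333)·(-1.8333) + (-0.8333)·(-0.8333) + (-1.8333)·(-1.8333)) / 5 = 22.8333/5 = 4.5667
  s[U,V] = ((-0.8333)·(3.5) + (3.1667)·(-0.5) + (2.1667)·(-2.5) + (-1.8333)·(2.5) + (-0.8333)·(-0.5) + (-1.8333)·(-2.5)) / 5 = -9.5/5 = -1.9
  s[V,V] = ((3.5)·(3.5) + (-0.5)·(-0.5) + (-2.5)·(-2.5) + (2.5)·(2.5) + (-0.5)·(-0.5) + (-2.5)·(-2.5)) / 5 = 31.5/5 = 6.3
  Sample standard deviations s_i = √(s[i,i]):
  s(U) = √(4.5667) = 2.137
  s(V) = √(6.3) = 2.51

Step 3 — r_{ij} = s_{ij} / (s_i · s_j):
  r[U,U] = 1 (diagonal).
  r[U,V] = -1.9 / (2.137 · 2.51) = -1.9 / 5.3638 = -0.3542
  r[V,V] = 1 (diagonal).

R is symmetric with unit diagonal. Assembling:

R = [[1, -0.3542],
 [-0.3542, 1]]


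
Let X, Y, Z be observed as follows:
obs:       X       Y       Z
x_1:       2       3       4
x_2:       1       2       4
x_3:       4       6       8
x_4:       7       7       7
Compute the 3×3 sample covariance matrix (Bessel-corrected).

Step 1 — column means:
  mean(X) = (2 + 1 + 4 + 7) / 4 = 14/4 = 3.5
  mean(Y) = (3 + 2 + 6 + 7) / 4 = 18/4 = 4.5
  mean(Z) = (4 + 4 + 8 + 7) / 4 = 23/4 = 5.75

Step 2 — sample covariance S[i,j] = (1/(n-1)) · Σ_k (x_{k,i} - mean_i) · (x_{k,j} - mean_j), with n-1 = 3.
  S[X,X] = ((-1.5)·(-1.5) + (-2.5)·(-2.5) + (0.5)·(0.5) + (3.5)·(3.5)) / 3 = 21/3 = 7
  S[X,Y] = ((-1.5)·(-1.5) + (-2.5)·(-2.5) + (0.5)·(1.5) + (3.5)·(2.5)) / 3 = 18/3 = 6
  S[X,Z] = ((-1.5)·(-1.75) + (-2.5)·(-1.75) + (0.5)·(2.25) + (3.5)·(1.25)) / 3 = 12.5/3 = 4.1667
  S[Y,Y] = ((-1.5)·(-1.5) + (-2.5)·(-2.5) + (1.5)·(1.5) + (2.5)·(2.5)) / 3 = 17/3 = 5.6667
  S[Y,Z] = ((-1.5)·(-1.75) + (-2.5)·(-1.75) + (1.5)·(2.25) + (2.5)·(1.25)) / 3 = 13.5/3 = 4.5
  S[Z,Z] = ((-1.75)·(-1.75) + (-1.75)·(-1.75) + (2.25)·(2.25) + (1.25)·(1.25)) / 3 = 12.75/3 = 4.25

S is symmetric (S[j,i] = S[i,j]). Assembling:

S = [[7, 6, 4.1667],
 [6, 5.6667, 4.5],
 [4.1667, 4.5, 4.25]]


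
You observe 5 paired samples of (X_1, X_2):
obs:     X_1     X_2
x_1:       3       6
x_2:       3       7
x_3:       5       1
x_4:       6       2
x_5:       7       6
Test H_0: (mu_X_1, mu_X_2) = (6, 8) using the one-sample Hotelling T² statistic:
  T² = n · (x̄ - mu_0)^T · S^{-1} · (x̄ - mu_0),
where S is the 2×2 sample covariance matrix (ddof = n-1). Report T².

Step 1 — sample mean vector:
  mean(X_1) = (3 + 3 + 5 + 6 + 7) / 5 = 24/5 = 4.8
  mean(X_2) = (6 + 7 + 1 + 2 + 6) / 5 = 22/5 = 4.4
  x̄ = (4.8, 4.4),  deviation x̄ - mu_0 = (4.8, 4.4) - (6, 8) = (-1.2, -3.6).

Step 2 — sample covariance matrix, S[i,j] = (1/(n-1)) · Σ_k (x_{k,i} - mean_i) · (x_{k,j} - mean_j), divisor n-1 = 4:
  S[X_1,X_1] = ((-1.8)·(-1.8) + (-1.8)·(-1.8) + (0.2)·(0.2) + (1.2)·(1.2) + (2.2)·(2.2)) / 4 = 12.8/4 = 3.2
  S[X_1,X_2] = ((-1.8)·(1.6) + (-1.8)·(2.6) + (0.2)·(-3.4) + (1.2)·(-2.4) + (2.2)·(1.6)) / 4 = -7.6/4 = -1.9
  S[X_2,X_2] = ((1.6)·(1.6) + (2.6)·(2.6) + (-3.4)·(-3.4) + (-2.4)·(-2.4) + (1.6)·(1.6)) / 4 = 29.2/4 = 7.3
  S = [[3.2, -1.9],
 [-1.9, 7.3]].

Step 3 — invert S. det(S) = 3.2·7.3 - (-1.9)² = 19.75.
  S^{-1} = (1/det) · [[d, -b], [-b, a]] = [[0.3696, 0.0962],
 [0.0962, 0.162]].

Step 4 — quadratic form (x̄ - mu_0)^T · S^{-1} · (x̄ - mu_0):
  S^{-1} · (x̄ - mu_0) = (-0.7899, -0.6987),
  (x̄ - mu_0)^T · [...] = (-1.2)·(-0.7899) + (-3.6)·(-0.6987) = 3.4633.

Step 5 — scale by n: T² = 5 · 3.4633 = 17.3165.

T² ≈ 17.3165


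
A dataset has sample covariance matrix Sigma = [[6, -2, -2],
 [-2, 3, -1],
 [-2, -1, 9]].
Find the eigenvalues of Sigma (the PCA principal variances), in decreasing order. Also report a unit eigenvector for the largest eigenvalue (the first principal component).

Step 1 — characteristic polynomial p(λ) = det(λI - Sigma) = λ³ - tr·λ² + c_1·λ - det, where tr = trace, c_1 = sum of the principal 2×2 minors, det = det(Sigma):
  tr = 6 + 3 + 9 = 18,
  c_1 = (6·3 - (-2)²) + (6·9 - (-2)²) + (3·9 - (-1)²) = 14 + 50 + 26 = 90,
  det = 6·(3·9 - (-1)²) - (-2)·((-2)·9 - (-1)·(-2)) + (-2)·((-2)·(-1) - 3·(-2)) = 6·(26) - (-2)·(-20) + (-2)·(8) = 100.
  So p(λ) = λ³ - 18λ² + 90λ - 100.
Step 2 — look for an integer root (rational root theorem: any rational root is an integer divisor of 100). Testing λ = 10:
  p(10) = 1000 - 1800 + 900 - 100 = 0  ✓
  Dividing out (λ - 10): p(λ) = (λ - 10)(λ² - 8λ + 10).
Step 3 — remaining eigenvalues from the quadratic λ² - 8λ + 10 = 0:
  Δ = 8² - 4·10 = 64 - 40 = 24,  λ = (8 ± √24)/2 = (8 ± 4.899)/2 ≈ 6.4495 or 1.5505.
  Sorted: λ_1 = 10,  λ_2 = 6.4495,  λ_3 = 1.5505  (check: sum = 18 = tr ✓).

Step 4 — unit eigenvector for λ_1 = 10: v spans the null space of (Sigma - λ_1 I), whose rows are
  r_1 = (-4, -2, -2),  r_2 = (-2, -7, -1),  r_3 = (-2, -1, -1).
  v is orthogonal to every row, so take v ∝ r_1 × r_2 = ((-2)·(-1) - (-2)·(-7), (-2)·(-2) - (-4)·(-1), (-4)·(-7) - (-2)·(-2)) = (-12, 0, 24).
  Rescale (divide by 12; multiply by -1 so the first nonzero entry is positive): u = (1, 0, -2).
  ||u|| = √((1)² + (0)² + (-2)²) = √(5) ≈ 2.2361,  v_1 = u/||u|| ≈ (0.4472, 0, -0.8944) (||v_1|| = 1).

λ_1 = 10,  λ_2 = 6.4495,  λ_3 = 1.5505;  v_1 ≈ (0.4472, 0, -0.8944)


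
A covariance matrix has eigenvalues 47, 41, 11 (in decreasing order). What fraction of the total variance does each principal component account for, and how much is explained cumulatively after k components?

Step 1 — total variance = trace(Sigma) = Σ λ_i = 47 + 41 + 11 = 99.

Step 2 — fraction explained by component i = λ_i / Σ λ:
  PC1: 47/99 = 0.4747
  PC2: 41/99 = 0.4141
  PC3: 11/99 = 0.1111

Step 3 — cumulative fraction after k components = (λ_1 + ... + λ_k) / Σ λ:
  k = 1: 47/99 = 0.4747
  k = 2: (47 + 41)/99 = 88/99 = 0.8889
  k = 3: (47 + 41 + 11)/99 = 99/99 = 1

Summary (fraction, with percent):

explained: PC1 0.4747 (47.47%), PC2 0.4141 (41.41%), PC3 0.1111 (11.11%);  cumulative: 0.4747, 0.8889, 1


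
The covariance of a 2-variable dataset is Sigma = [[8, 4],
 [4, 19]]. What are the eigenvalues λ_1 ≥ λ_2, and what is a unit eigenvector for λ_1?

Step 1 — characteristic polynomial of 2×2 Sigma:
  det(Sigma - λI) = λ² - trace · λ + det = 0.
  trace = 8 + 19 = 27, det = 8·19 - (4)² = 136.
Step 2 — discriminant:
  Δ = trace² - 4·det = 729 - 544 = 185.
Step 3 — eigenvalues:
  λ = (trace ± √Δ)/2 = (27 ± 13.6015)/2,
  λ_1 = 20.3007,  λ_2 = 6.6993.

Step 4 — unit eigenvector for λ_1: solve (Sigma - λ_1 I)v = 0. First row:
  (8 - 20.3007)·v_x + (4)·v_y = 0, i.e. (-12.3007)·v_x + (4)·v_y = 0,
  so v ∝ (b, λ_1 - a) = (4, 12.3007) = u.
  ||u|| = √((4)² + (12.3007)²) = √(167.3081) ≈ 12.9348,
  v_1 = u/||u|| ≈ (0.3092, 0.951) (||v_1|| = 1).

λ_1 = 20.3007,  λ_2 = 6.6993;  v_1 ≈ (0.3092, 0.951)


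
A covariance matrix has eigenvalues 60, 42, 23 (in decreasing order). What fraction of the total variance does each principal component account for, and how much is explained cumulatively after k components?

Step 1 — total variance = trace(Sigma) = Σ λ_i = 60 + 42 + 23 = 125.

Step 2 — fraction explained by component i = λ_i / Σ λ:
  PC1: 60/125 = 0.48
  PC2: 42/125 = 0.336
  PC3: 23/125 = 0.184

Step 3 — cumulative fraction after k components = (λ_1 + ... + λ_k) / Σ λ:
  k = 1: 60/125 = 0.48
  k = 2: (60 + 42)/125 = 102/125 = 0.816
  k = 3: (60 + 42 + 23)/125 = 125/125 = 1

Summary (fraction, with percent):

explained: PC1 0.48 (48%), PC2 0.336 (33.6%), PC3 0.184 (18.4%);  cumulative: 0.48, 0.816, 1


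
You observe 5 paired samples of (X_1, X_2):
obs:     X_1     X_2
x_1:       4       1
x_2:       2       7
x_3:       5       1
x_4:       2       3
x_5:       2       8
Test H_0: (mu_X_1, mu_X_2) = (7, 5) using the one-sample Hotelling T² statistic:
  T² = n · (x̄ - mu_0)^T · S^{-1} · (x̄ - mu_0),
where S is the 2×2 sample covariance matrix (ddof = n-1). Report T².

Step 1 — sample mean vector:
  mean(X_1) = (4 + 2 + 5 + 2 + 2) / 5 = 15/5 = 3
  mean(X_2) = (1 + 7 + 1 + 3 + 8) / 5 = 20/5 = 4
  x̄ = (3, 4),  deviation x̄ - mu_0 = (3, 4) - (7, 5) = (-4, -1).

Step 2 — sample covariance matrix, S[i,j] = (1/(n-1)) · Σ_k (x_{k,i} - mean_i) · (x_{k,j} - mean_j), divisor n-1 = 4:
  S[X_1,X_1] = ((1)·(1) + (-1)·(-1) + (2)·(2) + (-1)·(-1) + (-1)·(-1)) / 4 = 8/4 = 2
  S[X_1,X_2] = ((1)·(-3) + (-1)·(3) + (2)·(-3) + (-1)·(-1) + (-1)·(4)) / 4 = -15/4 = -3.75
  S[X_2,X_2] = ((-3)·(-3) + (3)·(3) + (-3)·(-3) + (-1)·(-1) + (4)·(4)) / 4 = 44/4 = 11
  S = [[2, -3.75],
 [-3.75, 11]].

Step 3 — invert S. det(S) = 2·11 - (-3.75)² = 7.9375.
  S^{-1} = (1/det) · [[d, -b], [-b, a]] = [[1.3858, 0.4724],
 [0.4724, 0.252]].

Step 4 — quadratic form (x̄ - mu_0)^T · S^{-1} · (x̄ - mu_0):
  S^{-1} · (x̄ - mu_0) = (-6.0157, -2.1417),
  (x̄ - mu_0)^T · [...] = (-4)·(-6.0157) + (-1)·(-2.1417) = 26.2047.

Step 5 — scale by n: T² = 5 · 26.2047 = 131.0236.

T² ≈ 131.0236


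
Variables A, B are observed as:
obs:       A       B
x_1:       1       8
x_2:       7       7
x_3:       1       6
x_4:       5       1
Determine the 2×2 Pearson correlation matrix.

Step 1 — column means:
  mean(A) = (1 + 7 + 1 + 5) / 4 = 14/4 = 3.5
  mean(B) = (8 + 7 + 6 + 1) / 4 = 22/4 = 5.5

Step 2 — sample variances and covariances s[i,j] = (1/(n-1)) · Σ_k (x_{k,i} - mean_i) · (x_{k,j} - mean_j), with n-1 = 3:
  s[A,A] = ((-2.5)·(-2.5) + (3.5)·(3.5) + (-2.5)·(-2.5) + (1.5)·(1.5)) / 3 = 27/3 = 9
  s[A,B] = ((-2.5)·(2.5) + (3.5)·(1.5) + (-2.5)·(0.5) + (1.5)·(-4.5)) / 3 = -9/3 = -3
  s[B,B] = ((2.5)·(2.5) + (1.5)·(1.5) + (0.5)·(0.5) + (-4.5)·(-4.5)) / 3 = 29/3 = 9.6667
  Sample standard deviations s_i = √(s[i,i]):
  s(A) = √(9) = 3
  s(B) = √(9.6667) = 3.1091

Step 3 — r_{ij} = s_{ij} / (s_i · s_j):
  r[A,A] = 1 (diagonal).
  r[A,B] = -3 / (3 · 3.1091) = -3 / 9.3274 = -0.3216
  r[B,B] = 1 (diagonal).

R is symmetric with unit diagonal. Assembling:

R = [[1, -0.3216],
 [-0.3216, 1]]


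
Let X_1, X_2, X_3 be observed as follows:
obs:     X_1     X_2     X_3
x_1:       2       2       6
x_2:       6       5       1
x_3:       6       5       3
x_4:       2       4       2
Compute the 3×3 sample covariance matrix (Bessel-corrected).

Step 1 — column means:
  mean(X_1) = (2 + 6 + 6 + 2) / 4 = 16/4 = 4
  mean(X_2) = (2 + 5 + 5 + 4) / 4 = 16/4 = 4
  mean(X_3) = (6 + 1 + 3 + 2) / 4 = 12/4 = 3

Step 2 — sample covariance S[i,j] = (1/(n-1)) · Σ_k (x_{k,i} - mean_i) · (x_{k,j} - mean_j), with n-1 = 3.
  S[X_1,X_1] = ((-2)·(-2) + (2)·(2) + (2)·(2) + (-2)·(-2)) / 3 = 16/3 = 5.3333
  S[X_1,X_2] = ((-2)·(-2) + (2)·(1) + (2)·(1) + (-2)·(0)) / 3 = 8/3 = 2.6667
  S[X_1,X_3] = ((-2)·(3) + (2)·(-2) + (2)·(0) + (-2)·(-1)) / 3 = -8/3 = -2.6667
  S[X_2,X_2] = ((-2)·(-2) + (1)·(1) + (1)·(1) + (0)·(0)) / 3 = 6/3 = 2
  S[X_2,X_3] = ((-2)·(3) + (1)·(-2) + (1)·(0) + (0)·(-1)) / 3 = -8/3 = -2.6667
  S[X_3,X_3] = ((3)·(3) + (-2)·(-2) + (0)·(0) + (-1)·(-1)) / 3 = 14/3 = 4.6667

S is symmetric (S[j,i] = S[i,j]). Assembling:

S = [[5.3333, 2.6667, -2.6667],
 [2.6667, 2, -2.6667],
 [-2.6667, -2.6667, 4.6667]]


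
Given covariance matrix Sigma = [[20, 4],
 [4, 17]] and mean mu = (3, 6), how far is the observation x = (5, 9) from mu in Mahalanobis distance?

Step 1 — centre the observation: (x - mu) = (2, 3).

Step 2 — invert Sigma. det(Sigma) = 20·17 - (4)² = 324.
  Sigma^{-1} = (1/det) · [[d, -b], [-b, a]] = [[0.0525, -0.0123],
 [-0.0123, 0.0617]].

Step 3 — form the quadratic (x - mu)^T · Sigma^{-1} · (x - mu):
  Sigma^{-1} · (x - mu) = (0.0679, 0.1605).
  (x - mu)^T · [Sigma^{-1} · (x - mu)] = (2)·(0.0679) + (3)·(0.1605) = 0.6173.

Step 4 — take square root: d = √(0.6173) ≈ 0.7857.

d(x, mu) = √(0.6173) ≈ 0.7857


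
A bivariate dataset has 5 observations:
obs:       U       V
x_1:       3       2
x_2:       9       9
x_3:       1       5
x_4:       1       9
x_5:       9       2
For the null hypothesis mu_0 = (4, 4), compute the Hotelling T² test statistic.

Step 1 — sample mean vector:
  mean(U) = (3 + 9 + 1 + 1 + 9) / 5 = 23/5 = 4.6
  mean(V) = (2 + 9 + 5 + 9 + 2) / 5 = 27/5 = 5.4
  x̄ = (4.6, 5.4),  deviation x̄ - mu_0 = (4.6, 5.4) - (4, 4) = (0.6, 1.4).

Step 2 — sample covariance matrix, S[i,j] = (1/(n-1)) · Σ_k (x_{k,i} - mean_i) · (x_{k,j} - mean_j), divisor n-1 = 4:
  S[U,U] = ((-1.6)·(-1.6) + (4.4)·(4.4) + (-3.6)·(-3.6) + (-3.6)·(-3.6) + (4.4)·(4.4)) / 4 = 67.2/4 = 16.8
  S[U,V] = ((-1.6)·(-3.4) + (4.4)·(3.6) + (-3.6)·(-0.4) + (-3.6)·(3.6) + (4.4)·(-3.4)) / 4 = -5.2/4 = -1.3
  S[V,V] = ((-3.4)·(-3.4) + (3.6)·(3.6) + (-0.4)·(-0.4) + (3.6)·(3.6) + (-3.4)·(-3.4)) / 4 = 49.2/4 = 12.3
  S = [[16.8, -1.3],
 [-1.3, 12.3]].

Step 3 — invert S. det(S) = 16.8·12.3 - (-1.3)² = 204.95.
  S^{-1} = (1/det) · [[d, -b], [-b, a]] = [[0.06, 0.0063],
 [0.0063, 0.082]].

Step 4 — quadratic form (x̄ - mu_0)^T · S^{-1} · (x̄ - mu_0):
  S^{-1} · (x̄ - mu_0) = (0.0449, 0.1186),
  (x̄ - mu_0)^T · [...] = (0.6)·(0.0449) + (1.4)·(0.1186) = 0.1929.

Step 5 — scale by n: T² = 5 · 0.1929 = 0.9646.

T² ≈ 0.9646


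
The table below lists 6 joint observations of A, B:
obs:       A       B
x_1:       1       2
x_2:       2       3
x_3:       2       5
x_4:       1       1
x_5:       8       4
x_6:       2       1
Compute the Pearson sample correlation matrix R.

Step 1 — column means:
  mean(A) = (1 + 2 + 2 + 1 + 8 + 2) / 6 = 16/6 = 2.6667
  mean(B) = (2 + 3 + 5 + 1 + 4 + 1) / 6 = 16/6 = 2.6667

Step 2 — sample variances and covariances s[i,j] = (1/(n-1)) · Σ_k (x_{k,i} - mean_i) · (x_{k,j} - mean_j), with n-1 = 5:
  s[A,A] = ((-1.6667)·(-1.6667) + (-0.6667)·(-0.6667) + (-0.6667)·(-0.6667) + (-1.6667)·(-1.6667) + (5.3333)·(5.3333) + (-0.6667)·(-0.6667)) / 5 = 35.3333/5 = 7.0667
  s[A,B] = ((-1.6667)·(-0.6667) + (-0.6667)·(0.3333) + (-0.6667)·(2.3333) + (-1.6667)·(-1.6667) + (5.3333)·(1.3333) + (-0.6667)·(-1.6667)) / 5 = 10.3333/5 = 2.0667
  s[B,B] = ((-0.6667)·(-0.6667) + (0.3333)·(0.3333) + (2.3333)·(2.3333) + (-1.6667)·(-1.6667) + (1.3333)·(1.3333) + (-1.6667)·(-1.6667)) / 5 = 13.3333/5 = 2.6667
  Sample standard deviations s_i = √(s[i,i]):
  s(A) = √(7.0667) = 2.6583
  s(B) = √(2.6667) = 1.633

Step 3 — r_{ij} = s_{ij} / (s_i · s_j):
  r[A,A] = 1 (diagonal).
  r[A,B] = 2.0667 / (2.6583 · 1.633) = 2.0667 / 4.341 = 0.4761
  r[B,B] = 1 (diagonal).

R is symmetric with unit diagonal. Assembling:

R = [[1, 0.4761],
 [0.4761, 1]]


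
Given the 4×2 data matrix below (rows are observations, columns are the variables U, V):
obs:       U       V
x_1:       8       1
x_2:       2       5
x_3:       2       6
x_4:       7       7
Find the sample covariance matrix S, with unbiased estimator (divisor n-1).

Step 1 — column means:
  mean(U) = (8 + 2 + 2 + 7) / 4 = 19/4 = 4.75
  mean(V) = (1 + 5 + 6 + 7) / 4 = 19/4 = 4.75

Step 2 — sample covariance S[i,j] = (1/(n-1)) · Σ_k (x_{k,i} - mean_i) · (x_{k,j} - mean_j), with n-1 = 3.
  S[U,U] = ((3.25)·(3.25) + (-2.75)·(-2.75) + (-2.75)·(-2.75) + (2.25)·(2.25)) / 3 = 30.75/3 = 10.25
  S[U,V] = ((3.25)·(-3.75) + (-2.75)·(0.25) + (-2.75)·(1.25) + (2.25)·(2.25)) / 3 = -11.25/3 = -3.75
  S[V,V] = ((-3.75)·(-3.75) + (0.25)·(0.25) + (1.25)·(1.25) + (2.25)·(2.25)) / 3 = 20.75/3 = 6.9167

S is symmetric (S[j,i] = S[i,j]). Assembling:

S = [[10.25, -3.75],
 [-3.75, 6.9167]]


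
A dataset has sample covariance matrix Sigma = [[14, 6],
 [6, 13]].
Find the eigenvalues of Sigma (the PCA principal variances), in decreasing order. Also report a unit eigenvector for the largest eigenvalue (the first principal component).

Step 1 — characteristic polynomial of 2×2 Sigma:
  det(Sigma - λI) = λ² - trace · λ + det = 0.
  trace = 14 + 13 = 27, det = 14·13 - (6)² = 146.
Step 2 — discriminant:
  Δ = trace² - 4·det = 729 - 584 = 145.
Step 3 — eigenvalues:
  λ = (trace ± √Δ)/2 = (27 ± 12.0416)/2,
  λ_1 = 19.5208,  λ_2 = 7.4792.

Step 4 — unit eigenvector for λ_1: solve (Sigma - λ_1 I)v = 0. First row:
  (14 - 19.5208)·v_x + (6)·v_y = 0, i.e. (-5.5208)·v_x + (6)·v_y = 0,
  so v ∝ (b, λ_1 - a) = (6, 5.5208) = u.
  ||u|| = √((6)² + (5.5208)²) = √(66.4792) ≈ 8.1535,
  v_1 = u/||u|| ≈ (0.7359, 0.6771) (||v_1|| = 1).

λ_1 = 19.5208,  λ_2 = 7.4792;  v_1 ≈ (0.7359, 0.6771)


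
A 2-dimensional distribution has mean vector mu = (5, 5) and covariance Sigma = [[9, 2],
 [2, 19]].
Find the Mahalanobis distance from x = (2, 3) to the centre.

Step 1 — centre the observation: (x - mu) = (-3, -2).

Step 2 — invert Sigma. det(Sigma) = 9·19 - (2)² = 167.
  Sigma^{-1} = (1/det) · [[d, -b], [-b, a]] = [[0.1138, -0.012],
 [-0.012, 0.0539]].

Step 3 — form the quadratic (x - mu)^T · Sigma^{-1} · (x - mu):
  Sigma^{-1} · (x - mu) = (-0.3174, -0.0719).
  (x - mu)^T · [Sigma^{-1} · (x - mu)] = (-3)·(-0.3174) + (-2)·(-0.0719) = 1.0958.

Step 4 — take square root: d = √(1.0958) ≈ 1.0468.

d(x, mu) = √(1.0958) ≈ 1.0468


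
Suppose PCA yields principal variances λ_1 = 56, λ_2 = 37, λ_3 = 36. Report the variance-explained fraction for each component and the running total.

Step 1 — total variance = trace(Sigma) = Σ λ_i = 56 + 37 + 36 = 129.

Step 2 — fraction explained by component i = λ_i / Σ λ:
  PC1: 56/129 = 0.4341
  PC2: 37/129 = 0.2868
  PC3: 36/129 = 0.2791

Step 3 — cumulative fraction after k components = (λ_1 + ... + λ_k) / Σ λ:
  k = 1: 56/129 = 0.4341
  k = 2: (56 + 37)/129 = 93/129 = 0.7209
  k = 3: (56 + 37 + 36)/129 = 129/129 = 1

Summary (fraction, with percent):

explained: PC1 0.4341 (43.41%), PC2 0.2868 (28.68%), PC3 0.2791 (27.91%);  cumulative: 0.4341, 0.7209, 1


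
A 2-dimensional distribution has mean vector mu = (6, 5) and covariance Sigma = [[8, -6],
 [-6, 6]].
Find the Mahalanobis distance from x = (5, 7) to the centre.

Step 1 — centre the observation: (x - mu) = (-1, 2).

Step 2 — invert Sigma. det(Sigma) = 8·6 - (-6)² = 12.
  Sigma^{-1} = (1/det) · [[d, -b], [-b, a]] = [[0.5, 0.5],
 [0.5, 0.6667]].

Step 3 — form the quadratic (x - mu)^T · Sigma^{-1} · (x - mu):
  Sigma^{-1} · (x - mu) = (0.5, 0.8333).
  (x - mu)^T · [Sigma^{-1} · (x - mu)] = (-1)·(0.5) + (2)·(0.8333) = 1.1667.

Step 4 — take square root: d = √(1.1667) ≈ 1.0801.

d(x, mu) = √(1.1667) ≈ 1.0801


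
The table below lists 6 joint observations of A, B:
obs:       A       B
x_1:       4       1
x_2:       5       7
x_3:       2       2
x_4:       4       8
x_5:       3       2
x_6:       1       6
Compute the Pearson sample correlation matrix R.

Step 1 — column means:
  mean(A) = (4 + 5 + 2 + 4 + 3 + 1) / 6 = 19/6 = 3.1667
  mean(B) = (1 + 7 + 2 + 8 + 2 + 6) / 6 = 26/6 = 4.3333

Step 2 — sample variances and covariances s[i,j] = (1/(n-1)) · Σ_k (x_{k,i} - mean_i) · (x_{k,j} - mean_j), with n-1 = 5:
  s[A,A] = ((0.8333)·(0.8333) + (1.8333)·(1.8333) + (-1.1667)·(-1.1667) + (0.8333)·(0.8333) + (-0.1667)·(-0.1667) + (-2.1667)·(-2.1667)) / 5 = 10.8333/5 = 2.1667
  s[A,B] = ((0.8333)·(-3.3333) + (1.8333)·(2.6667) + (-1.1667)·(-2.3333) + (0.8333)·(3.6667) + (-0.1667)·(-2.3333) + (-2.1667)·(1.6667)) / 5 = 4.6667/5 = 0.9333
  s[B,B] = ((-3.3333)·(-3.3333) + (2.6667)·(2.6667) + (-2.3333)·(-2.3333) + (3.6667)·(3.6667) + (-2.3333)·(-2.3333) + (1.6667)·(1.6667)) / 5 = 45.3333/5 = 9.0667
  Sample standard deviations s_i = √(s[i,i]):
  s(A) = √(2.1667) = 1.472
  s(B) = √(9.0667) = 3.0111

Step 3 — r_{ij} = s_{ij} / (s_i · s_j):
  r[A,A] = 1 (diagonal).
  r[A,B] = 0.9333 / (1.472 · 3.0111) = 0.9333 / 4.4322 = 0.2106
  r[B,B] = 1 (diagonal).

R is symmetric with unit diagonal. Assembling:

R = [[1, 0.2106],
 [0.2106, 1]]


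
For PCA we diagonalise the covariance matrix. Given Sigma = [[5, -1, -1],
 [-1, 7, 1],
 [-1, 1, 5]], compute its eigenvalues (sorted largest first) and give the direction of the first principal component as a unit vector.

Step 1 — characteristic polynomial p(λ) = det(λI - Sigma) = λ³ - tr·λ² + c_1·λ - det, where tr = trace, c_1 = sum of the principal 2×2 minors, det = det(Sigma):
  tr = 5 + 7 + 5 = 17,
  c_1 = (5·7 - (-1)²) + (5·5 - (-1)²) + (7·5 - (1)²) = 34 + 24 + 34 = 92,
  det = 5·(7·5 - (1)²) - (-1)·((-1)·5 - (1)·(-1)) + (-1)·((-1)·(1) - 7·(-1)) = 5·(34) - (-1)·(-4) + (-1)·(6) = 160.
  So p(λ) = λ³ - 17λ² + 92λ - 160.
Step 2 — look for an integer root (rational root theorem: any rational root is an integer divisor of 160). Testing λ = 4:
  p(4) = 64 - 272 + 368 - 160 = 0  ✓
  Dividing out (λ - 4): p(λ) = (λ - 4)(λ² - 13λ + 40).
Step 3 — remaining eigenvalues from the quadratic λ² - 13λ + 40 = 0:
  Δ = 13² - 4·40 = 169 - 160 = 9,  λ = (13 ± √9)/2 = (13 ± 3)/2 = 8 or 5.
  Sorted: λ_1 = 8,  λ_2 = 5,  λ_3 = 4  (check: sum = 17 = tr ✓).

Step 4 — unit eigenvector for λ_1 = 8: v spans the null space of (Sigma - λ_1 I), whose rows are
  r_1 = (-3, -1, -1),  r_2 = (-1, -1, 1),  r_3 = (-1, 1, -3).
  v is orthogonal to every row, so take v ∝ r_1 × r_2 = ((-1)·(1) - (-1)·(-1), (-1)·(-1) - (-3)·(1), (-3)·(-1) - (-1)·(-1)) = (-2, 4, 2).
  Rescale (divide by 2; multiply by -1 so the first nonzero entry is positive): u = (1, -2, -1).
  ||u|| = √((1)² + (-2)² + (-1)²) = √(6) ≈ 2.4495,  v_1 = u/||u|| ≈ (0.4082, -0.8165, -0.4082) (||v_1|| = 1).

λ_1 = 8,  λ_2 = 5,  λ_3 = 4;  v_1 ≈ (0.4082, -0.8165, -0.4082)


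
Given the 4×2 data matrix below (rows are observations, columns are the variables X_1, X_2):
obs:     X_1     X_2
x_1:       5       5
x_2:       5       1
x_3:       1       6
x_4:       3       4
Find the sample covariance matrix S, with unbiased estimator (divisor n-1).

Step 1 — column means:
  mean(X_1) = (5 + 5 + 1 + 3) / 4 = 14/4 = 3.5
  mean(X_2) = (5 + 1 + 6 + 4) / 4 = 16/4 = 4

Step 2 — sample covariance S[i,j] = (1/(n-1)) · Σ_k (x_{k,i} - mean_i) · (x_{k,j} - mean_j), with n-1 = 3.
  S[X_1,X_1] = ((1.5)·(1.5) + (1.5)·(1.5) + (-2.5)·(-2.5) + (-0.5)·(-0.5)) / 3 = 11/3 = 3.6667
  S[X_1,X_2] = ((1.5)·(1) + (1.5)·(-3) + (-2.5)·(2) + (-0.5)·(0)) / 3 = -8/3 = -2.6667
  S[X_2,X_2] = ((1)·(1) + (-3)·(-3) + (2)·(2) + (0)·(0)) / 3 = 14/3 = 4.6667

S is symmetric (S[j,i] = S[i,j]). Assembling:

S = [[3.6667, -2.6667],
 [-2.6667, 4.6667]]


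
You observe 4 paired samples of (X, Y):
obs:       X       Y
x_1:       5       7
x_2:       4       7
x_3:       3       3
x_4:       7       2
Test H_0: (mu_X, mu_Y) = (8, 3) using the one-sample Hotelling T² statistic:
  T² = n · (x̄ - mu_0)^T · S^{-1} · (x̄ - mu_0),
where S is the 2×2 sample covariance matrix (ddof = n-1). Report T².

Step 1 — sample mean vector:
  mean(X) = (5 + 4 + 3 + 7) / 4 = 19/4 = 4.75
  mean(Y) = (7 + 7 + 3 + 2) / 4 = 19/4 = 4.75
  x̄ = (4.75, 4.75),  deviation x̄ - mu_0 = (4.75, 4.75) - (8, 3) = (-3.25, 1.75).

Step 2 — sample covariance matrix, S[i,j] = (1/(n-1)) · Σ_k (x_{k,i} - mean_i) · (x_{k,j} - mean_j), divisor n-1 = 3:
  S[X,X] = ((0.25)·(0.25) + (-0.75)·(-0.75) + (-1.75)·(-1.75) + (2.25)·(2.25)) / 3 = 8.75/3 = 2.9167
  S[X,Y] = ((0.25)·(2.25) + (-0.75)·(2.25) + (-1.75)·(-1.75) + (2.25)·(-2.75)) / 3 = -4.25/3 = -1.4167
  S[Y,Y] = ((2.25)·(2.25) + (2.25)·(2.25) + (-1.75)·(-1.75) + (-2.75)·(-2.75)) / 3 = 20.75/3 = 6.9167
  S = [[2.9167, -1.4167],
 [-1.4167, 6.9167]].

Step 3 — invert S. det(S) = 2.9167·6.9167 - (-1.4167)² = 18.1667.
  S^{-1} = (1/det) · [[d, -b], [-b, a]] = [[0.3807, 0.078],
 [0.078, 0.1606]].

Step 4 — quadratic form (x̄ - mu_0)^T · S^{-1} · (x̄ - mu_0):
  S^{-1} · (x̄ - mu_0) = (-1.1009, 0.0275),
  (x̄ - mu_0)^T · [...] = (-3.25)·(-1.1009) + (1.75)·(0.0275) = 3.6261.

Step 5 — scale by n: T² = 4 · 3.6261 = 14.5046.

T² ≈ 14.5046
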